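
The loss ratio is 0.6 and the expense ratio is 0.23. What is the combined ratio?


Combined ratio = loss ratio + expense ratio
= 0.6 + 0.23
= 0.83


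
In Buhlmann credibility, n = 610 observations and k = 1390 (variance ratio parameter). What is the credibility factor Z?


Z = n / (n + k)
= 610 / (610 + 1390)
= 610 / 2000
= 0.305


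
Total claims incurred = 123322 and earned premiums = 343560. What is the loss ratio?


Loss ratio = claims / premiums
= 123322 / 343560
= 0.359


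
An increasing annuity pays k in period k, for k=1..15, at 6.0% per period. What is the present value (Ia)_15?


(Ia)_n = sum_{k=1}^{n} k * v^k, v = 1/(1+i)
v = 0.943396
Sum computed term by term:
(Ia)_15 = 67.2668


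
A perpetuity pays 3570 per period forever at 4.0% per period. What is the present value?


PV = PMT / i
= 3570 / 0.04
= 89250.0


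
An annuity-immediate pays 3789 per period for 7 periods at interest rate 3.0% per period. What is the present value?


PV = PMT * (1 - (1+i)^(-n)) / i
= 3789 * (1 - (1+0.03)^(-7)) / 0.03
= 3789 * (1 - 0.813092) / 0.03
= 3789 * 6.230283
= 23606.5421


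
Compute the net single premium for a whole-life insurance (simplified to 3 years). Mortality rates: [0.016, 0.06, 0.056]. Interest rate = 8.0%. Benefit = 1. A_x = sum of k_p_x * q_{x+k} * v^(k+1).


v = 0.925926
Year 0: k_p_x=1.0, q=0.016, term=0.014815
Year 1: k_p_x=0.984, q=0.06, term=0.050617
Year 2: k_p_x=0.92496, q=0.056, term=0.041119
A_x = 0.1066


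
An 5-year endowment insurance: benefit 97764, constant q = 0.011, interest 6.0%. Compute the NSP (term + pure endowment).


Term component = 4437.128
Pure endowment = 5_p_x * v^5 * benefit = 0.946197 * 0.747258 * 97764 = 69124.3553
NSP = 73561.4834


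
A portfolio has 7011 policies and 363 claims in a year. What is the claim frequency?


frequency = claims / policies
= 363 / 7011
= 0.0518


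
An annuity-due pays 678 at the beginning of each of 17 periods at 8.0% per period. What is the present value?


PV_due = PMT * (1-(1+i)^(-n))/i * (1+i)
PV_immediate = 6184.4706
PV_due = 6184.4706 * 1.08
= 6679.2283


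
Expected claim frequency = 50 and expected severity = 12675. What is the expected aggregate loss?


E[S] = E[N] * E[X]
= 50 * 12675
= 633750


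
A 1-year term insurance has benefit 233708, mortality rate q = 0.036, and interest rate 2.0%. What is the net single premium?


NSP = benefit * q * v
v = 1/(1+i) = 0.980392
NSP = 233708 * 0.036 * 0.980392
= 8248.5176


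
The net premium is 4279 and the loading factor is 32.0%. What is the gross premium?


Gross = net * (1 + loading)
= 4279 * (1 + 0.32)
= 4279 * 1.32
= 5648.28


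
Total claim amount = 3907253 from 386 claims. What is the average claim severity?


severity = total / number
= 3907253 / 386
= 10122.4171


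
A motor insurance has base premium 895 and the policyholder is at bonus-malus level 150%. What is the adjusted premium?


adjusted = base * BM_level / 100
= 895 * 150 / 100
= 895 * 1.5
= 1342.5


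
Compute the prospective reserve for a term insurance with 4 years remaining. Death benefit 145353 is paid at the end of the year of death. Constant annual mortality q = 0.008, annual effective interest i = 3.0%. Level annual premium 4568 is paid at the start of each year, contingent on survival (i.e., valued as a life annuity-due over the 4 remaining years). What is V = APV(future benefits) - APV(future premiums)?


v = 1/(1+i) = 0.970874
APV(future benefits) per unit = sum_{k=0}^{3} k_p_x * q * v^(k+1) = 0.029391
APV(future benefits) = 145353 * 0.029391 = 4272.0065
Life annuity-due factor ä_{x:4} = sum_{k=0}^{3} k_p_x * v^k = 3.784035
APV(future premiums) = 4568 * 3.784035 = 17285.4719
V = 4272.0065 - 17285.4719
= -13013.4653


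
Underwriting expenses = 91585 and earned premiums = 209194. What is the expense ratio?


Expense ratio = expenses / premiums
= 91585 / 209194
= 0.4378


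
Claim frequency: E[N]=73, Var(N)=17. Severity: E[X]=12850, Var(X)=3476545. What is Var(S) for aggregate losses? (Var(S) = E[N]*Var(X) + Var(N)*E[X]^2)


Var(S) = E[N]*Var(X) + Var(N)*E[X]^2
= 73*3476545 + 17*12850^2
= 253787785 + 2807082500
= 3.0609e+09


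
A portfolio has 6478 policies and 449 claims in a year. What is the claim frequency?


frequency = claims / policies
= 449 / 6478
= 0.0693


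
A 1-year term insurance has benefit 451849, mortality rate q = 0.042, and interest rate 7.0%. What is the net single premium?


NSP = benefit * q * v
v = 1/(1+i) = 0.934579
NSP = 451849 * 0.042 * 0.934579
= 17736.129


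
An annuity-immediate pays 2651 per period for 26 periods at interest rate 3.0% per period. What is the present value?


PV = PMT * (1 - (1+i)^(-n)) / i
= 2651 * (1 - (1+0.03)^(-26)) / 0.03
= 2651 * (1 - 0.463695) / 0.03
= 2651 * 17.876842
= 47391.5093


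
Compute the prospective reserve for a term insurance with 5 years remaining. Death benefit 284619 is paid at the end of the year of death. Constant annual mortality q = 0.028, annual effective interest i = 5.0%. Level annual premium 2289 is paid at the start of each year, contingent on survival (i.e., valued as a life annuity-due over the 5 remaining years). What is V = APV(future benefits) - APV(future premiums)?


v = 1/(1+i) = 0.952381
APV(future benefits) per unit = sum_{k=0}^{4} k_p_x * q * v^(k+1) = 0.114942
APV(future benefits) = 284619 * 0.114942 = 32714.5428
Life annuity-due factor ä_{x:5} = sum_{k=0}^{4} k_p_x * v^k = 4.310307
APV(future premiums) = 2289 * 4.310307 = 9866.2934
V = 32714.5428 - 9866.2934
= 22848.2494


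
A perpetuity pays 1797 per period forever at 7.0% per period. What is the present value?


PV = PMT / i
= 1797 / 0.07
= 25671.4286


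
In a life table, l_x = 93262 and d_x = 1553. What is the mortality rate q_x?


q_x = d_x / l_x
= 1553 / 93262
= 0.0167


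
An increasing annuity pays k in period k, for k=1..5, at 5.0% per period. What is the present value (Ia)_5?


(Ia)_n = sum_{k=1}^{n} k * v^k, v = 1/(1+i)
v = 0.952381
Sum computed term by term:
(Ia)_5 = 12.5664


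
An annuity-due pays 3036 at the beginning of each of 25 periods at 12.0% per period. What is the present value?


PV_due = PMT * (1-(1+i)^(-n))/i * (1+i)
PV_immediate = 23811.7703
PV_due = 23811.7703 * 1.12
= 26669.1828


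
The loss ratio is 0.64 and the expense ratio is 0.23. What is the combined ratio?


Combined ratio = loss ratio + expense ratio
= 0.64 + 0.23
= 0.87


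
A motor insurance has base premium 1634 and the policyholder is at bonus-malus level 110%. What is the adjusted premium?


adjusted = base * BM_level / 100
= 1634 * 110 / 100
= 1634 * 1.1
= 1797.4


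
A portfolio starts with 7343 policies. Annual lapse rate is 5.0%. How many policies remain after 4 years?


remaining = initial * (1 - lapse)^years
= 7343 * (1 - 0.05)^4
= 7343 * 0.814506
= 5980.9194


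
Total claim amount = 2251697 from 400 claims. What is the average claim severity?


severity = total / number
= 2251697 / 400
= 5629.2425


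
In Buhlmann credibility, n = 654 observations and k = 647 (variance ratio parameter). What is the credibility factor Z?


Z = n / (n + k)
= 654 / (654 + 647)
= 654 / 1301
= 0.5027


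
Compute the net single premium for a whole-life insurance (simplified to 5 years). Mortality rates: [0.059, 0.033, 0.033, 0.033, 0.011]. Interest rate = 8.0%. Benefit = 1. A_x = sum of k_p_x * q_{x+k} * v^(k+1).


v = 0.925926
Year 0: k_p_x=1.0, q=0.059, term=0.05463
Year 1: k_p_x=0.941, q=0.033, term=0.026623
Year 2: k_p_x=0.909947, q=0.033, term=0.023837
Year 3: k_p_x=0.879919, q=0.033, term=0.021343
Year 4: k_p_x=0.850881, q=0.011, term=0.00637
A_x = 0.1328


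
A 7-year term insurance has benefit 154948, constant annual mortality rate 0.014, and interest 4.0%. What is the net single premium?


NSP = benefit * sum_{k=0}^{n-1} k_p_x * q * v^(k+1)
With constant q=0.014, v=0.961538
Sum = 0.080759
NSP = 154948 * 0.080759
= 12513.4166


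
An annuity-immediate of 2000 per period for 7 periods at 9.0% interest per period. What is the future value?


FV = PMT * ((1+i)^n - 1) / i
= 2000 * ((1.09)^7 - 1) / 0.09
= 2000 * (1.828039 - 1) / 0.09
= 18400.8694


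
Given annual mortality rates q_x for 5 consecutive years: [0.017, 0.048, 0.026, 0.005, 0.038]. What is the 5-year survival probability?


p_k = 1 - q_k for each year
Survival = product of (1 - q_k)
= 0.983 * 0.952 * 0.974 * 0.995 * 0.962
= 0.8725


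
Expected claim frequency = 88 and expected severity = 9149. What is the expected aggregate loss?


E[S] = E[N] * E[X]
= 88 * 9149
= 805112


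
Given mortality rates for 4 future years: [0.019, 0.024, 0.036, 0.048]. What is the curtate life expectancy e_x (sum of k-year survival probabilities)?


e_x = sum_{k=1}^{n} k_p_x
k_p_x values:
  1_p_x = 0.981
  2_p_x = 0.957456
  3_p_x = 0.922988
  4_p_x = 0.878684
e_x = 3.7401


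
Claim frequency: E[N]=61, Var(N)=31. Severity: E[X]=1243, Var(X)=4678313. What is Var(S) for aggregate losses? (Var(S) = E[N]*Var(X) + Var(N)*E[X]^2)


Var(S) = E[N]*Var(X) + Var(N)*E[X]^2
= 61*4678313 + 31*1243^2
= 285377093 + 47896519
= 3.3327e+08


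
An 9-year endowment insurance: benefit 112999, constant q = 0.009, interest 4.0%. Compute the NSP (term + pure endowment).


Term component = 7312.3001
Pure endowment = 9_p_x * v^9 * benefit = 0.921856 * 0.702587 * 112999 = 73187.5884
NSP = 80499.8885


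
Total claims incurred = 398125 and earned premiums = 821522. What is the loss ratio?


Loss ratio = claims / premiums
= 398125 / 821522
= 0.4846


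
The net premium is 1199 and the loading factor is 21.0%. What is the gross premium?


Gross = net * (1 + loading)
= 1199 * (1 + 0.21)
= 1199 * 1.21
= 1450.79


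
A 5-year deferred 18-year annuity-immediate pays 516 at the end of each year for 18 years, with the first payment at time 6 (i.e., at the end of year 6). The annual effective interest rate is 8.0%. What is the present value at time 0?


PV at time 5 of the 18-year annuity-immediate:
a_n = 516 * (1-(1+0.08)^(-18))/0.08 = 4835.8938
Discount back 5 years to time 0:
PV = 4835.8938 * (1+0.08)^(-5)
= 4835.8938 * 0.680583
= 3291.228


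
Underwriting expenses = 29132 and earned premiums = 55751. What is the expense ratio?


Expense ratio = expenses / premiums
= 29132 / 55751
= 0.5225


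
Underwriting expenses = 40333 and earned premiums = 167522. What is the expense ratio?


Expense ratio = expenses / premiums
= 40333 / 167522
= 0.2408


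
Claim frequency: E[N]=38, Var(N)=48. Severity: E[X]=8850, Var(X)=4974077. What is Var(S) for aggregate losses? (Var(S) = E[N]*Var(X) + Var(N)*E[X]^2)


Var(S) = E[N]*Var(X) + Var(N)*E[X]^2
= 38*4974077 + 48*8850^2
= 189014926 + 3759480000
= 3.9485e+09


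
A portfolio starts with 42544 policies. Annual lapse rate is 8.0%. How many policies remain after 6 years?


remaining = initial * (1 - lapse)^years
= 42544 * (1 - 0.08)^6
= 42544 * 0.606355
= 25796.7672


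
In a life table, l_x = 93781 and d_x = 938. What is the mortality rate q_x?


q_x = d_x / l_x
= 938 / 93781
= 0.01


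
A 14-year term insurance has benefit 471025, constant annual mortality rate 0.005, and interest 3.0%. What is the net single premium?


NSP = benefit * sum_{k=0}^{n-1} k_p_x * q * v^(k+1)
With constant q=0.005, v=0.970874
Sum = 0.054812
NSP = 471025 * 0.054812
= 25817.9615


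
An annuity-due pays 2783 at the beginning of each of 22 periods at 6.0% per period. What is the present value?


PV_due = PMT * (1-(1+i)^(-n))/i * (1+i)
PV_immediate = 33511.7219
PV_due = 33511.7219 * 1.06
= 35522.4252


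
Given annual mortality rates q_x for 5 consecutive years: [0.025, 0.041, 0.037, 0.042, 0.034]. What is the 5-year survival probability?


p_k = 1 - q_k for each year
Survival = product of (1 - q_k)
= 0.975 * 0.959 * 0.963 * 0.958 * 0.966
= 0.8333


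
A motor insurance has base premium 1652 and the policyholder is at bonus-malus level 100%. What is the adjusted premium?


adjusted = base * BM_level / 100
= 1652 * 100 / 100
= 1652 * 1.0
= 1652.0


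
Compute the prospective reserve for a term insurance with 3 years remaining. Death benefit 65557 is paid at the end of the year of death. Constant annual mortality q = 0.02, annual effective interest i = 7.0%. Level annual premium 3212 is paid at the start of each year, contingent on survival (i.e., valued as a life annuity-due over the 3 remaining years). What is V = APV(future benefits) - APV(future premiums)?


v = 1/(1+i) = 0.934579
APV(future benefits) per unit = sum_{k=0}^{2} k_p_x * q * v^(k+1) = 0.05149
APV(future benefits) = 65557 * 0.05149 = 3375.5586
Life annuity-due factor ä_{x:3} = sum_{k=0}^{2} k_p_x * v^k = 2.754738
APV(future premiums) = 3212 * 2.754738 = 8848.2198
V = 3375.5586 - 8848.2198
= -5472.6611


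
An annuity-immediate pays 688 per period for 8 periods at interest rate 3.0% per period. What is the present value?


PV = PMT * (1 - (1+i)^(-n)) / i
= 688 * (1 - (1+0.03)^(-8)) / 0.03
= 688 * (1 - 0.789409) / 0.03
= 688 * 7.019692
= 4829.5482


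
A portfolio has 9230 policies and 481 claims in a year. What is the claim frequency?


frequency = claims / policies
= 481 / 9230
= 0.0521


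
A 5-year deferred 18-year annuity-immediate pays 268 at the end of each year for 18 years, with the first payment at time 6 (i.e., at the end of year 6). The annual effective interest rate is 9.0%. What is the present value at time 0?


PV at time 5 of the 18-year annuity-immediate:
a_n = 268 * (1-(1+0.09)^(-18))/0.09 = 2346.5075
Discount back 5 years to time 0:
PV = 2346.5075 * (1+0.09)^(-5)
= 2346.5075 * 0.649931
= 1525.0689


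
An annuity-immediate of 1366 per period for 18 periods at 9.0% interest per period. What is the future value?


FV = PMT * ((1+i)^n - 1) / i
= 1366 * ((1.09)^18 - 1) / 0.09
= 1366 * (4.71712 - 1) / 0.09
= 56417.6277


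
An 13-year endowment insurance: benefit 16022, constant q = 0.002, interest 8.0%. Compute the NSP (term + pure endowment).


Term component = 250.7827
Pure endowment = 13_p_x * v^13 * benefit = 0.97431 * 0.367698 * 16022 = 5739.9081
NSP = 5990.6909


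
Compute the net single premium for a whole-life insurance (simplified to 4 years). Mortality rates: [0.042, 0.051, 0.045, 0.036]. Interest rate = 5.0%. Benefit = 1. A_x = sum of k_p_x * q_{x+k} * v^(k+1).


v = 0.952381
Year 0: k_p_x=1.0, q=0.042, term=0.04
Year 1: k_p_x=0.958, q=0.051, term=0.044316
Year 2: k_p_x=0.909142, q=0.045, term=0.035341
Year 3: k_p_x=0.868231, q=0.036, term=0.025715
A_x = 0.1454


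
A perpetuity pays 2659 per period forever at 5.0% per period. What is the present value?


PV = PMT / i
= 2659 / 0.05
= 53180.0


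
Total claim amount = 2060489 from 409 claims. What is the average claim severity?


severity = total / number
= 2060489 / 409
= 5037.8704


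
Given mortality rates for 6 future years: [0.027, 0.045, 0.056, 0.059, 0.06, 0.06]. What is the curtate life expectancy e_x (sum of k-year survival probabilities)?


e_x = sum_{k=1}^{n} k_p_x
k_p_x values:
  1_p_x = 0.973
  2_p_x = 0.929215
  3_p_x = 0.877179
  4_p_x = 0.825425
  5_p_x = 0.7759
  6_p_x = 0.729346
e_x = 5.1101


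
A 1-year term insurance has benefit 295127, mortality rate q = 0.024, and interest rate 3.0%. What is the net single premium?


NSP = benefit * q * v
v = 1/(1+i) = 0.970874
NSP = 295127 * 0.024 * 0.970874
= 6876.7456


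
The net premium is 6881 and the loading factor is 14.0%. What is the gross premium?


Gross = net * (1 + loading)
= 6881 * (1 + 0.14)
= 6881 * 1.14
= 7844.34


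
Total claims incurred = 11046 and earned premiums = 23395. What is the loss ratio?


Loss ratio = claims / premiums
= 11046 / 23395
= 0.4722


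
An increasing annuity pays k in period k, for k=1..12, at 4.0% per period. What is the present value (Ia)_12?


(Ia)_n = sum_{k=1}^{n} k * v^k, v = 1/(1+i)
v = 0.961538
Sum computed term by term:
(Ia)_12 = 56.6328


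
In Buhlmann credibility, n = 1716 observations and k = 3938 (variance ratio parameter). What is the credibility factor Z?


Z = n / (n + k)
= 1716 / (1716 + 3938)
= 1716 / 5654
= 0.3035


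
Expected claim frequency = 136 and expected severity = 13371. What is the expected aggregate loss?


E[S] = E[N] * E[X]
= 136 * 13371
= 1.8185e+06


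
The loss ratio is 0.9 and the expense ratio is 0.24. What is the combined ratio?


Combined ratio = loss ratio + expense ratio
= 0.9 + 0.24
= 1.14


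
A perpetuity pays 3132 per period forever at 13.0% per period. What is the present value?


PV = PMT / i
= 3132 / 0.13
= 24092.3077


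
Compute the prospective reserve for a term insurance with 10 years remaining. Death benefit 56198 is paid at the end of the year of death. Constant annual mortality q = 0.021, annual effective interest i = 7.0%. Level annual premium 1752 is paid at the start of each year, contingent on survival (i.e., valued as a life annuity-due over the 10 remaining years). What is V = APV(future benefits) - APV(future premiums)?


v = 1/(1+i) = 0.934579
APV(future benefits) per unit = sum_{k=0}^{9} k_p_x * q * v^(k+1) = 0.135891
APV(future benefits) = 56198 * 0.135891 = 7636.7967
Life annuity-due factor ä_{x:10} = sum_{k=0}^{9} k_p_x * v^k = 6.923965
APV(future premiums) = 1752 * 6.923965 = 12130.7864
V = 7636.7967 - 12130.7864
= -4493.9897


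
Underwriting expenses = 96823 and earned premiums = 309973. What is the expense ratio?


Expense ratio = expenses / premiums
= 96823 / 309973
= 0.3124


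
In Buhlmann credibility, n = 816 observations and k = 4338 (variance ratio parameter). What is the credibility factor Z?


Z = n / (n + k)
= 816 / (816 + 4338)
= 816 / 5154
= 0.1583


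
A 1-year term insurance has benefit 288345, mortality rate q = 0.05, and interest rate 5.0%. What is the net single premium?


NSP = benefit * q * v
v = 1/(1+i) = 0.952381
NSP = 288345 * 0.05 * 0.952381
= 13730.7143


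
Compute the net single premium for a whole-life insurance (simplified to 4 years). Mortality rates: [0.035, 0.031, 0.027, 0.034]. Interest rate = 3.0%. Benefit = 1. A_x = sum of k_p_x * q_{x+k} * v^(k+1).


v = 0.970874
Year 0: k_p_x=1.0, q=0.035, term=0.033981
Year 1: k_p_x=0.965, q=0.031, term=0.028198
Year 2: k_p_x=0.935085, q=0.027, term=0.023105
Year 3: k_p_x=0.909838, q=0.034, term=0.027485
A_x = 0.1128


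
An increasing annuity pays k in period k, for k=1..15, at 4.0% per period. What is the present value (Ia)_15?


(Ia)_n = sum_{k=1}^{n} k * v^k, v = 1/(1+i)
v = 0.961538
Sum computed term by term:
(Ia)_15 = 80.8539


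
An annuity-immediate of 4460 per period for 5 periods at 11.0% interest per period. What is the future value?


FV = PMT * ((1+i)^n - 1) / i
= 4460 * ((1.11)^5 - 1) / 0.11
= 4460 * (1.685058 - 1) / 0.11
= 27775.9943


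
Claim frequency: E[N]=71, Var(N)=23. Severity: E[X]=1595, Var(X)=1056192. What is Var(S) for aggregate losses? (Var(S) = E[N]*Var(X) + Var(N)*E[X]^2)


Var(S) = E[N]*Var(X) + Var(N)*E[X]^2
= 71*1056192 + 23*1595^2
= 74989632 + 58512575
= 1.3350e+08


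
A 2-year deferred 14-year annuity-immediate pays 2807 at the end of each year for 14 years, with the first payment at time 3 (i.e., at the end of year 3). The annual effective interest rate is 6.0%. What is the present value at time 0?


PV at time 2 of the 14-year annuity-immediate:
a_n = 2807 * (1-(1+0.06)^(-14))/0.06 = 26091.0199
Discount back 2 years to time 0:
PV = 26091.0199 * (1+0.06)^(-2)
= 26091.0199 * 0.889996
= 23220.9148


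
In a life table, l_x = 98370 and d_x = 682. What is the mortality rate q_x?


q_x = d_x / l_x
= 682 / 98370
= 0.0069


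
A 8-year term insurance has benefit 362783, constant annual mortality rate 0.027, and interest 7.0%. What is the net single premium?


NSP = benefit * sum_{k=0}^{n-1} k_p_x * q * v^(k+1)
With constant q=0.027, v=0.934579
Sum = 0.148206
NSP = 362783 * 0.148206
= 53766.763


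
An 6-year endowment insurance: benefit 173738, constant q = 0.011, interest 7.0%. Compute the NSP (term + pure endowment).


Term component = 8881.8512
Pure endowment = 6_p_x * v^6 * benefit = 0.935789 * 0.666342 * 173738 = 108335.2778
NSP = 117217.129


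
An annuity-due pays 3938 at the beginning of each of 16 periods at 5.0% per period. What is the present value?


PV_due = PMT * (1-(1+i)^(-n))/i * (1+i)
PV_immediate = 42679.1365
PV_due = 42679.1365 * 1.05
= 44813.0934


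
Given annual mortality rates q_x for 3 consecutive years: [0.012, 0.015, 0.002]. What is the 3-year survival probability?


p_k = 1 - q_k for each year
Survival = product of (1 - q_k)
= 0.988 * 0.985 * 0.998
= 0.9712


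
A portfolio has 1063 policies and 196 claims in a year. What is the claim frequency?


frequency = claims / policies
= 196 / 1063
= 0.1844


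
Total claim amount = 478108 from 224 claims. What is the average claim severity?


severity = total / number
= 478108 / 224
= 2134.4107


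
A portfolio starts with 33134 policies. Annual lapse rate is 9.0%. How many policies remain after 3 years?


remaining = initial * (1 - lapse)^years
= 33134 * (1 - 0.09)^3
= 33134 * 0.753571
= 24968.8215


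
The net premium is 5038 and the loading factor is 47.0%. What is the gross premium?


Gross = net * (1 + loading)
= 5038 * (1 + 0.47)
= 5038 * 1.47
= 7405.86


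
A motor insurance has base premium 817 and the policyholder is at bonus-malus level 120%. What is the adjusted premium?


adjusted = base * BM_level / 100
= 817 * 120 / 100
= 817 * 1.2
= 980.4


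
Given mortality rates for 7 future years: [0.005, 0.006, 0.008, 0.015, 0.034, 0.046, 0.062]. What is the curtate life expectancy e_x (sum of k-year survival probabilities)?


e_x = sum_{k=1}^{n} k_p_x
k_p_x values:
  1_p_x = 0.995
  2_p_x = 0.98903
  3_p_x = 0.981118
  4_p_x = 0.966401
  5_p_x = 0.933543
  6_p_x = 0.8906
  7_p_x = 0.835383
e_x = 6.5911


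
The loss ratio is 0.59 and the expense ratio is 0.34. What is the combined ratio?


Combined ratio = loss ratio + expense ratio
= 0.59 + 0.34
= 0.93


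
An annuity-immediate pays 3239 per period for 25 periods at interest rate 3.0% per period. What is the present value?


PV = PMT * (1 - (1+i)^(-n)) / i
= 3239 * (1 - (1+0.03)^(-25)) / 0.03
= 3239 * (1 - 0.477606) / 0.03
= 3239 * 17.413148
= 56401.1854


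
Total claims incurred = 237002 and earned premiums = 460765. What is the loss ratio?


Loss ratio = claims / premiums
= 237002 / 460765
= 0.5144


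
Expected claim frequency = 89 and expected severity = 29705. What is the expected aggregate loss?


E[S] = E[N] * E[X]
= 89 * 29705
= 2.6437e+06


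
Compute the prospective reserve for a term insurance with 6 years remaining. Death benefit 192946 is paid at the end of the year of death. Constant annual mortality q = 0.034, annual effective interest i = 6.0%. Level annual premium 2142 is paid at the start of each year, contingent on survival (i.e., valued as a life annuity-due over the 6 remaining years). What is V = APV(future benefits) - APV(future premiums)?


v = 1/(1+i) = 0.943396
APV(future benefits) per unit = sum_{k=0}^{5} k_p_x * q * v^(k+1) = 0.154507
APV(future benefits) = 192946 * 0.154507 = 29811.5912
Life annuity-due factor ä_{x:6} = sum_{k=0}^{5} k_p_x * v^k = 4.816996
APV(future premiums) = 2142 * 4.816996 = 10318.0064
V = 29811.5912 - 10318.0064
= 19493.5848


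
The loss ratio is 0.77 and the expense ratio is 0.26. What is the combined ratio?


Combined ratio = loss ratio + expense ratio
= 0.77 + 0.26
= 1.03


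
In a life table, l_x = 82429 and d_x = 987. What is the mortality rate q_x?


q_x = d_x / l_x
= 987 / 82429
= 0.012


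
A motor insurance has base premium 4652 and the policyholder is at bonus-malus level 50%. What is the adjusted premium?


adjusted = base * BM_level / 100
= 4652 * 50 / 100
= 4652 * 0.5
= 2326.0


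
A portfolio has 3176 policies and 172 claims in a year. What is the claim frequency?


frequency = claims / policies
= 172 / 3176
= 0.0542


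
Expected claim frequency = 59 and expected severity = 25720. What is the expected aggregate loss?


E[S] = E[N] * E[X]
= 59 * 25720
= 1.5175e+06


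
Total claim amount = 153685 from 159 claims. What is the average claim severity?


severity = total / number
= 153685 / 159
= 966.5723


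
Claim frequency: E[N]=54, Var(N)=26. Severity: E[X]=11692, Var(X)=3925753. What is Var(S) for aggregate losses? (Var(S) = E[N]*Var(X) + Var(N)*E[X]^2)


Var(S) = E[N]*Var(X) + Var(N)*E[X]^2
= 54*3925753 + 26*11692^2
= 211990662 + 3554274464
= 3.7663e+09


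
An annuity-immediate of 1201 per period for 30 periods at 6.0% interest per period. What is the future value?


FV = PMT * ((1+i)^n - 1) / i
= 1201 * ((1.06)^30 - 1) / 0.06
= 1201 * (5.743491 - 1) / 0.06
= 94948.8816


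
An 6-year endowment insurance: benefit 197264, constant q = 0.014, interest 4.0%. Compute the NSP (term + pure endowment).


Term component = 14002.3761
Pure endowment = 6_p_x * v^6 * benefit = 0.918886 * 0.790315 * 197264 = 143254.8351
NSP = 157257.2112


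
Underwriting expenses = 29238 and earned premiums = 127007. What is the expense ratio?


Expense ratio = expenses / premiums
= 29238 / 127007
= 0.2302


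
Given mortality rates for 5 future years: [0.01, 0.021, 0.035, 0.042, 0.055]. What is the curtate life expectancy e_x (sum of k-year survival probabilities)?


e_x = sum_{k=1}^{n} k_p_x
k_p_x values:
  1_p_x = 0.99
  2_p_x = 0.96921
  3_p_x = 0.935288
  4_p_x = 0.896006
  5_p_x = 0.846725
e_x = 4.6372


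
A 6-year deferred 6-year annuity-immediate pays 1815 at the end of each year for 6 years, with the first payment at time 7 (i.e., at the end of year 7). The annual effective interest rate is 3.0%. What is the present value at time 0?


PV at time 6 of the 6-year annuity-immediate:
a_n = 1815 * (1-(1+0.03)^(-6))/0.03 = 9832.2025
Discount back 6 years to time 0:
PV = 9832.2025 * (1+0.03)^(-6)
= 9832.2025 * 0.837484
= 8234.3148


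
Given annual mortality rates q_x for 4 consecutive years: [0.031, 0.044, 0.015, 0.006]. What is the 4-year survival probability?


p_k = 1 - q_k for each year
Survival = product of (1 - q_k)
= 0.969 * 0.956 * 0.985 * 0.994
= 0.907


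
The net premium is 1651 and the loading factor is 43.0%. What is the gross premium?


Gross = net * (1 + loading)
= 1651 * (1 + 0.43)
= 1651 * 1.43
= 2360.93


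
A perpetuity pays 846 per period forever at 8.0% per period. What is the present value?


PV = PMT / i
= 846 / 0.08
= 10575.0


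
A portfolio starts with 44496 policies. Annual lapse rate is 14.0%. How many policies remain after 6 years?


remaining = initial * (1 - lapse)^years
= 44496 * (1 - 0.14)^6
= 44496 * 0.404567
= 18001.6237


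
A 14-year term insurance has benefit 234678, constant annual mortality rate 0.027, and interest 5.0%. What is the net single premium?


NSP = benefit * sum_{k=0}^{n-1} k_p_x * q * v^(k+1)
With constant q=0.027, v=0.952381
Sum = 0.229923
NSP = 234678 * 0.229923
= 53957.8344


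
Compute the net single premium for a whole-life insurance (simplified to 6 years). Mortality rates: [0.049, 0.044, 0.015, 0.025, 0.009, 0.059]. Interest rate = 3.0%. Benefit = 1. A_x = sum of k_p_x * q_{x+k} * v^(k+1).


v = 0.970874
Year 0: k_p_x=1.0, q=0.049, term=0.047573
Year 1: k_p_x=0.951, q=0.044, term=0.039442
Year 2: k_p_x=0.909156, q=0.015, term=0.01248
Year 3: k_p_x=0.895519, q=0.025, term=0.019891
Year 4: k_p_x=0.873131, q=0.009, term=0.006779
Year 5: k_p_x=0.865273, q=0.059, term=0.042754
A_x = 0.1689


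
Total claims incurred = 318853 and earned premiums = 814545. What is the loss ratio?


Loss ratio = claims / premiums
= 318853 / 814545
= 0.3914


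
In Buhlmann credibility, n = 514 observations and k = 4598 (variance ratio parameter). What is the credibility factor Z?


Z = n / (n + k)
= 514 / (514 + 4598)
= 514 / 5112
= 0.1005


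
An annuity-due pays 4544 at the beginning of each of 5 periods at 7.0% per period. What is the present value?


PV_due = PMT * (1-(1+i)^(-n))/i * (1+i)
PV_immediate = 18631.2971
PV_due = 18631.2971 * 1.07
= 19935.4879


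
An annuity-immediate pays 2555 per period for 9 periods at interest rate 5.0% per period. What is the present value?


PV = PMT * (1 - (1+i)^(-n)) / i
= 2555 * (1 - (1+0.05)^(-9)) / 0.05
= 2555 * (1 - 0.644609) / 0.05
= 2555 * 7.107822
= 18160.4844


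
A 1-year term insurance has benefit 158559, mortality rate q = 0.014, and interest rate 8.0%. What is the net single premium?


NSP = benefit * q * v
v = 1/(1+i) = 0.925926
NSP = 158559 * 0.014 * 0.925926
= 2055.3944


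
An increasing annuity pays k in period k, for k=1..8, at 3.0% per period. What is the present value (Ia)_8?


(Ia)_n = sum_{k=1}^{n} k * v^k, v = 1/(1+i)
v = 0.970874
Sum computed term by term:
(Ia)_8 = 30.5003


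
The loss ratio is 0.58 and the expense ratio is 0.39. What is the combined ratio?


Combined ratio = loss ratio + expense ratio
= 0.58 + 0.39
= 0.97


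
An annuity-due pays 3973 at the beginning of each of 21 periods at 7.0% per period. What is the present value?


PV_due = PMT * (1-(1+i)^(-n))/i * (1+i)
PV_immediate = 43049.5501
PV_due = 43049.5501 * 1.07
= 46063.0186


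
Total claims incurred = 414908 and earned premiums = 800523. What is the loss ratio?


Loss ratio = claims / premiums
= 414908 / 800523
= 0.5183


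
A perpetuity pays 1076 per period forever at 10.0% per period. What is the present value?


PV = PMT / i
= 1076 / 0.1
= 10760.0


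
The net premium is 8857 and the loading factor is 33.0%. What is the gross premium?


Gross = net * (1 + loading)
= 8857 * (1 + 0.33)
= 8857 * 1.33
= 11779.81


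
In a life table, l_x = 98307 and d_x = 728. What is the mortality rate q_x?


q_x = d_x / l_x
= 728 / 98307
= 0.0074


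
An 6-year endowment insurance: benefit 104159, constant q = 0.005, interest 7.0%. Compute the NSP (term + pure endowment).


Term component = 2453.9848
Pure endowment = 6_p_x * v^6 * benefit = 0.970373 * 0.666342 * 104159 = 67349.2277
NSP = 69803.2125


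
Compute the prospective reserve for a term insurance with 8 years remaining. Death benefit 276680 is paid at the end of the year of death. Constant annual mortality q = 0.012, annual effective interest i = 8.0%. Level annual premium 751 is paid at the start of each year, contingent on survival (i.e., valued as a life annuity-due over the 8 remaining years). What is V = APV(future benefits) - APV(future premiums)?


v = 1/(1+i) = 0.925926
APV(future benefits) per unit = sum_{k=0}^{7} k_p_x * q * v^(k+1) = 0.066453
APV(future benefits) = 276680 * 0.066453 = 18386.1102
Life annuity-due factor ä_{x:8} = sum_{k=0}^{7} k_p_x * v^k = 5.980736
APV(future premiums) = 751 * 5.980736 = 4491.5324
V = 18386.1102 - 4491.5324
= 13894.5778


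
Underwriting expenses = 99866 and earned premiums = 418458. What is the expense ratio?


Expense ratio = expenses / premiums
= 99866 / 418458
= 0.2387


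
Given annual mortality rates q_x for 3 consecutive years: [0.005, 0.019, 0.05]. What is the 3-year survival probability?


p_k = 1 - q_k for each year
Survival = product of (1 - q_k)
= 0.995 * 0.981 * 0.95
= 0.9273


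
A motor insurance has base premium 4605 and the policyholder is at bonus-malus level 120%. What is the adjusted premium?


adjusted = base * BM_level / 100
= 4605 * 120 / 100
= 4605 * 1.2
= 5526.0


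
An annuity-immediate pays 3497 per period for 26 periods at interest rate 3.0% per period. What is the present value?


PV = PMT * (1 - (1+i)^(-n)) / i
= 3497 * (1 - (1+0.03)^(-26)) / 0.03
= 3497 * (1 - 0.463695) / 0.03
= 3497 * 17.876842
= 62515.3179


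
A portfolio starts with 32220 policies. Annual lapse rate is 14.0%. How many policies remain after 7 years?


remaining = initial * (1 - lapse)^years
= 32220 * (1 - 0.14)^7
= 32220 * 0.347928
= 11210.2344


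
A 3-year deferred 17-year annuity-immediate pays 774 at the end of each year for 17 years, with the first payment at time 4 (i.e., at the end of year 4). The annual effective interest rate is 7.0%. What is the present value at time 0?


PV at time 3 of the 17-year annuity-immediate:
a_n = 774 * (1-(1+0.07)^(-17))/0.07 = 7556.7346
Discount back 3 years to time 0:
PV = 7556.7346 * (1+0.07)^(-3)
= 7556.7346 * 0.816298
= 6168.5464


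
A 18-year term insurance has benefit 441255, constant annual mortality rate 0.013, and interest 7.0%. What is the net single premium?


NSP = benefit * sum_{k=0}^{n-1} k_p_x * q * v^(k+1)
With constant q=0.013, v=0.934579
Sum = 0.120011
NSP = 441255 * 0.120011
= 52955.4177


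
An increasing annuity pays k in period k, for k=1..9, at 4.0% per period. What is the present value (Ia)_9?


(Ia)_n = sum_{k=1}^{n} k * v^k, v = 1/(1+i)
v = 0.961538
Sum computed term by term:
(Ia)_9 = 35.2366


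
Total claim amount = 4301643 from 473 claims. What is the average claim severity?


severity = total / number
= 4301643 / 473
= 9094.3827


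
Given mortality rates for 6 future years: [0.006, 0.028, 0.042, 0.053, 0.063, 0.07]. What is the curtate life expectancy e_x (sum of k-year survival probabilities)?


e_x = sum_{k=1}^{n} k_p_x
k_p_x values:
  1_p_x = 0.994
  2_p_x = 0.966168
  3_p_x = 0.925589
  4_p_x = 0.876533
  5_p_x = 0.821311
  6_p_x = 0.763819
e_x = 5.3474


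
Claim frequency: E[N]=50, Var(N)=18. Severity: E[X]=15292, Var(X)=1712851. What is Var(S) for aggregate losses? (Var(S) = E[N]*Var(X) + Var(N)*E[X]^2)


Var(S) = E[N]*Var(X) + Var(N)*E[X]^2
= 50*1712851 + 18*15292^2
= 85642550 + 4209214752
= 4.2949e+09


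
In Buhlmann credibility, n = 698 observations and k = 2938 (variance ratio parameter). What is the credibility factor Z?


Z = n / (n + k)
= 698 / (698 + 2938)
= 698 / 3636
= 0.192


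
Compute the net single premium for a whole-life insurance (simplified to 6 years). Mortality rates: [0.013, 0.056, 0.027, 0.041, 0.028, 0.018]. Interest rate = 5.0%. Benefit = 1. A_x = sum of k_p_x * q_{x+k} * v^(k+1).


v = 0.952381
Year 0: k_p_x=1.0, q=0.013, term=0.012381
Year 1: k_p_x=0.987, q=0.056, term=0.050133
Year 2: k_p_x=0.931728, q=0.027, term=0.021731
Year 3: k_p_x=0.906571, q=0.041, term=0.030579
Year 4: k_p_x=0.869402, q=0.028, term=0.019074
Year 5: k_p_x=0.845059, q=0.018, term=0.011351
A_x = 0.1452


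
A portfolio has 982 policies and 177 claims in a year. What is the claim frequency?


frequency = claims / policies
= 177 / 982
= 0.1802


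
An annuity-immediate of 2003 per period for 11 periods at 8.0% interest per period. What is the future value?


FV = PMT * ((1+i)^n - 1) / i
= 2003 * ((1.08)^11 - 1) / 0.08
= 2003 * (2.331639 - 1) / 0.08
= 33340.9114


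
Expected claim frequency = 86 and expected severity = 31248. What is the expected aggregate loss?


E[S] = E[N] * E[X]
= 86 * 31248
= 2.6873e+06


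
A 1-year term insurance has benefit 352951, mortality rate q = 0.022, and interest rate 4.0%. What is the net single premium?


NSP = benefit * q * v
v = 1/(1+i) = 0.961538
NSP = 352951 * 0.022 * 0.961538
= 7466.2712


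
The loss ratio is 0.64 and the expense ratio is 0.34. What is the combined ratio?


Combined ratio = loss ratio + expense ratio
= 0.64 + 0.34
= 0.98


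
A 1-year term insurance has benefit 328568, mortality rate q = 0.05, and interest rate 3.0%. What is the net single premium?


NSP = benefit * q * v
v = 1/(1+i) = 0.970874
NSP = 328568 * 0.05 * 0.970874
= 15949.9029


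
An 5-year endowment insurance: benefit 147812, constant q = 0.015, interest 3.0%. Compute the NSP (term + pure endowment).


Term component = 9862.7508
Pure endowment = 5_p_x * v^5 * benefit = 0.927217 * 0.862609 * 147812 = 118223.7477
NSP = 128086.4985


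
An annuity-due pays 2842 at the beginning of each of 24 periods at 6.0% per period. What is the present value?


PV_due = PMT * (1-(1+i)^(-n))/i * (1+i)
PV_immediate = 35668.1161
PV_due = 35668.1161 * 1.06
= 37808.2031


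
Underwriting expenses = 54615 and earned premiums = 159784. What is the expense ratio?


Expense ratio = expenses / premiums
= 54615 / 159784
= 0.3418


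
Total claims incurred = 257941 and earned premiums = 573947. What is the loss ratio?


Loss ratio = claims / premiums
= 257941 / 573947
= 0.4494


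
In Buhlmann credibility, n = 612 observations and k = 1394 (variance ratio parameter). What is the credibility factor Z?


Z = n / (n + k)
= 612 / (612 + 1394)
= 612 / 2006
= 0.3051


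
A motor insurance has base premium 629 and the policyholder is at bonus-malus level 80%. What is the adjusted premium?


adjusted = base * BM_level / 100
= 629 * 80 / 100
= 629 * 0.8
= 503.2


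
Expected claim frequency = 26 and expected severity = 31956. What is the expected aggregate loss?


E[S] = E[N] * E[X]
= 26 * 31956
= 830856


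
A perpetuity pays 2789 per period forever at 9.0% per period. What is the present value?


PV = PMT / i
= 2789 / 0.09
= 30988.8889


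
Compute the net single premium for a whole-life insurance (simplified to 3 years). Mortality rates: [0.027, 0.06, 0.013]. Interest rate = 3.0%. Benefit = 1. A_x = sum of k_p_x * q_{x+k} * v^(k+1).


v = 0.970874
Year 0: k_p_x=1.0, q=0.027, term=0.026214
Year 1: k_p_x=0.973, q=0.06, term=0.055029
Year 2: k_p_x=0.91462, q=0.013, term=0.010881
A_x = 0.0921


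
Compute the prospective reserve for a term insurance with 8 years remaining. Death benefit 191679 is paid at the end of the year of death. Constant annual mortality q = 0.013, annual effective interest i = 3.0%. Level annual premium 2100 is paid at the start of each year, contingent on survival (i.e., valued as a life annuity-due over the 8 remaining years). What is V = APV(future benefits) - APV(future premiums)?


v = 1/(1+i) = 0.970874
APV(future benefits) per unit = sum_{k=0}^{7} k_p_x * q * v^(k+1) = 0.087387
APV(future benefits) = 191679 * 0.087387 = 16750.2583
Life annuity-due factor ä_{x:8} = sum_{k=0}^{7} k_p_x * v^k = 6.923741
APV(future premiums) = 2100 * 6.923741 = 14539.8571
V = 16750.2583 - 14539.8571
= 2210.4011


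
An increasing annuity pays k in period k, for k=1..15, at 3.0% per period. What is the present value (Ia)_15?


(Ia)_n = sum_{k=1}^{n} k * v^k, v = 1/(1+i)
v = 0.970874
Sum computed term by term:
(Ia)_15 = 88.9381


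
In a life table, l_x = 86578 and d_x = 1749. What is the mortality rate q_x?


q_x = d_x / l_x
= 1749 / 86578
= 0.0202


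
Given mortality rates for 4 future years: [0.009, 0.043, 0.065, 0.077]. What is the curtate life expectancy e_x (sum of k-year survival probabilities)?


e_x = sum_{k=1}^{n} k_p_x
k_p_x values:
  1_p_x = 0.991
  2_p_x = 0.948387
  3_p_x = 0.886742
  4_p_x = 0.818463
e_x = 3.6446


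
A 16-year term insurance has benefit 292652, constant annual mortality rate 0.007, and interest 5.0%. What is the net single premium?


NSP = benefit * sum_{k=0}^{n-1} k_p_x * q * v^(k+1)
With constant q=0.007, v=0.952381
Sum = 0.072529
NSP = 292652 * 0.072529
= 21225.6136


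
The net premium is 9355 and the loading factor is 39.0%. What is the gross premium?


Gross = net * (1 + loading)
= 9355 * (1 + 0.39)
= 9355 * 1.39
= 13003.45


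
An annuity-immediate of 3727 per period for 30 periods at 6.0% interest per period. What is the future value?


FV = PMT * ((1+i)^n - 1) / i
= 3727 * ((1.06)^30 - 1) / 0.06
= 3727 * (5.743491 - 1) / 0.06
= 294649.86


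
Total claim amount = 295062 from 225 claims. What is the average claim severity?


severity = total / number
= 295062 / 225
= 1311.3867


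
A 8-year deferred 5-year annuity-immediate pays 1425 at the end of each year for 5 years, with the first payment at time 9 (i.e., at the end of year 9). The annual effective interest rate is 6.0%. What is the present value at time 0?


PV at time 8 of the 5-year annuity-immediate:
a_n = 1425 * (1-(1+0.06)^(-5))/0.06 = 6002.6184
Discount back 8 years to time 0:
PV = 6002.6184 * (1+0.06)^(-8)
= 6002.6184 * 0.627412
= 3766.117
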